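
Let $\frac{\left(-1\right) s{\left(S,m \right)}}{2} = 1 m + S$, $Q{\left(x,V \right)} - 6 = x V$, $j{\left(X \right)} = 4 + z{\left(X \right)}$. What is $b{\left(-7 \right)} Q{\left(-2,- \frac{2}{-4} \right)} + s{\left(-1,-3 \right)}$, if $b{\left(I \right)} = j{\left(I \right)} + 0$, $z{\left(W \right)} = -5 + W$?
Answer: $-32$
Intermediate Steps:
$j{\left(X \right)} = -1 + X$ ($j{\left(X \right)} = 4 + \left(-5 + X\right) = -1 + X$)
$Q{\left(x,V \right)} = 6 + V x$ ($Q{\left(x,V \right)} = 6 + x V = 6 + V x$)
$b{\left(I \right)} = -1 + I$ ($b{\left(I \right)} = \left(-1 + I\right) + 0 = -1 + I$)
$s{\left(S,m \right)} = - 2 S - 2 m$ ($s{\left(S,m \right)} = - 2 \left(1 m + S\right) = - 2 \left(m + S\right) = - 2 \left(S + m\right) = - 2 S - 2 m$)
$b{\left(-7 \right)} Q{\left(-2,- \frac{2}{-4} \right)} + s{\left(-1,-3 \right)} = \left(-1 - 7\right) \left(6 + - \frac{2}{-4} \left(-2\right)\right) - -8 = - 8 \left(6 + \left(-2\right) \left(- \frac{1}{4}\right) \left(-2\right)\right) + \left(2 + 6\right) = - 8 \left(6 + \frac{1}{2} \left(-2\right)\right) + 8 = - 8 \left(6 - 1\right) + 8 = \left(-8\right) 5 + 8 = -40 + 8 = -32$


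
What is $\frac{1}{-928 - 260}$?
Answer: $- \frac{1}{1188} \approx -0.00084175$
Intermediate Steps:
$\frac{1}{-928 - 260} = \frac{1}{-1188} = - \frac{1}{1188}$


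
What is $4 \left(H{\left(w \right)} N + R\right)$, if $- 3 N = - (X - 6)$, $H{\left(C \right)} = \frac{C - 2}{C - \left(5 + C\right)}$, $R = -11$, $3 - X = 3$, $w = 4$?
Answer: $- \frac{204}{5} \approx -40.8$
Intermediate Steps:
$X = 0$ ($X = 3 - 3 = 0$)
$H{\left(C \right)} = \frac{2}{5} - \frac{C}{5}$ ($H{\left(C \right)} = \frac{-2 + C}{-5} = \left(-2 + C\right) \left(- \frac{1}{5}\right) = \frac{2}{5} - \frac{C}{5}$)
$N = -2$ ($N = - \frac{\left(-1\right) \left(0 - 6\right)}{3} = - \frac{\left(-1\right) \left(-6\right)}{3} = \left(- \frac{1}{3}\right) 6 = -2$)
$4 \left(H{\left(w \right)} N + R\right) = 4 \left(\left(\frac{2}{5} - \frac{4}{5}\right) \left(-2\right) - 11\right) = 4 \left(\left(- \frac{2}{5}\right) \left(-2\right) - 11\right) = 4 \left(\frac{4}{5} - 11\right) = 4 \left(- \frac{51}{5}\right) = - \frac{204}{5}$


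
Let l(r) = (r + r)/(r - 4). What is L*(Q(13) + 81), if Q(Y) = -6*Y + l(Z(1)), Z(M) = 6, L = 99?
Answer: 891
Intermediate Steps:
l(r) = 2*r/(-4 + r) (l(r) = (2*r)/(-4 + r) = 2*r/(-4 + r))
Q(Y) = 6 - 6*Y (Q(Y) = -6*Y + 2*6/(-4 + 6) = -6*Y + 2*6/2 = -6*Y + 2*6*(½) = -6*Y + 6 = 6 - 6*Y)
L*(Q(13) + 81) = 99*((6 - 6*13) + 81) = 99*((6 - 78) + 81) = 99*(-72 + 81) = 99*9 = 891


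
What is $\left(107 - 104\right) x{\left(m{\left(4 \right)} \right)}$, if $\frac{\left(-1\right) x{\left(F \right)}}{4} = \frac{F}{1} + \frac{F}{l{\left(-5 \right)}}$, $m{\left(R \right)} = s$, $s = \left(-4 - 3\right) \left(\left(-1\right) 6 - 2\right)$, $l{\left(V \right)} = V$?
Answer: $- \frac{2688}{5} \approx -537.6$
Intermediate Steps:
$s = 56$ ($s = - 7 \left(-6 - 2\right) = \left(-7\right) \left(-8\right) = 56$)
$m{\left(R \right)} = 56$
$x{\left(F \right)} = - \frac{16 F}{5}$ ($x{\left(F \right)} = - 4 \left(\frac{F}{1} + \frac{F}{-5}\right) = - 4 \left(F 1 + F \left(- \frac{1}{5}\right)\right) = - 4 \left(F - \frac{F}{5}\right) = - 4 \frac{4 F}{5} = - \frac{16 F}{5}$)
$\left(107 - 104\right) x{\left(m{\left(4 \right)} \right)} = \left(107 - 104\right) \left(\left(- \frac{16}{5}\right) 56\right) = 3 \left(- \frac{896}{5}\right) = - \frac{2688}{5}$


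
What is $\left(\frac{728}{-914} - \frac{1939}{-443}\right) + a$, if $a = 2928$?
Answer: $\frac{593501399}{202451} \approx 2931.6$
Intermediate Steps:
$\left(\frac{728}{-914} - \frac{1939}{-443}\right) + a = \left(\frac{728}{-914} - \frac{1939}{-443}\right) + 2928 = \left(728 \left(- \frac{1}{914}\right) - - \frac{1939}{443}\right) + 2928 = \left(- \frac{364}{457} + \frac{1939}{443}\right) + 2928 = \frac{724871}{202451} + 2928 = \frac{593501399}{202451}$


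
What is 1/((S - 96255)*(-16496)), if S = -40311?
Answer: 1/2252792736 ≈ 4.4389e-10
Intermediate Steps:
1/((S - 96255)*(-16496)) = 1/(-40311 - 96255*(-16496)) = -1/16496/(-136566) = -1/136566*(-1/16496) = 1/2252792736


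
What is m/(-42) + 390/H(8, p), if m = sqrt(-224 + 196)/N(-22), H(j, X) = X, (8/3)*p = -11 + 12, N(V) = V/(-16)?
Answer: 1040 - 8*I*sqrt(7)/231 ≈ 1040.0 - 0.091628*I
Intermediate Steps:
N(V) = -V/16 (N(V) = V*(-1/16) = -V/16)
p = 3/8 (p = 3*(-11 + 12)/8 = (3/8)*1 = 3/8 ≈ 0.37500)
m = 16*I*sqrt(7)/11 (m = sqrt(-224 + 196)/((-1/16*(-22))) = sqrt(-28)/(11/8) = (2*I*sqrt(7))*(8/11) = 16*I*sqrt(7)/11 ≈ 3.8484*I)
m/(-42) + 390/H(8, p) = (16*I*sqrt(7)/11)/(-42) + 390/(3/8) = (16*I*sqrt(7)/11)*(-1/42) + 390*(8/3) = -8*I*sqrt(7)/231 + 1040 = 1040 - 8*I*sqrt(7)/231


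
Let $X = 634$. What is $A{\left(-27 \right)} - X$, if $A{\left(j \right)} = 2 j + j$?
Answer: $-715$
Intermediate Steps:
$A{\left(j \right)} = 3 j$
$A{\left(-27 \right)} - X = 3 \left(-27\right) - 634 = -81 - 634 = -715$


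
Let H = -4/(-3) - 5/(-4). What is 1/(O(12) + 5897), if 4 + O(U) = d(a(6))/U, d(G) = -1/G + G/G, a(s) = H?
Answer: 372/2192215 ≈ 0.00016969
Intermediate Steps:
H = 31/12 (H = -4*(-1/3) - 5*(-1/4) = 4/3 + 5/4 = 31/12 ≈ 2.5833)
a(s) = 31/12
d(G) = 1 - 1/G (d(G) = -1/G + 1 = 1 - 1/G)
O(U) = -4 + 19/(31*U) (O(U) = -4 + ((-1 + 31/12)/(31/12))/U = -4 + ((12/31)*(19/12))/U = -4 + 19/(31*U))
1/(O(12) + 5897) = 1/((-4 + (19/31)/12) + 5897) = 1/((-4 + (19/31)*(1/12)) + 5897) = 1/((-4 + 19/372) + 5897) = 1/(-1469/372 + 5897) = 1/(2192215/372) = 372/2192215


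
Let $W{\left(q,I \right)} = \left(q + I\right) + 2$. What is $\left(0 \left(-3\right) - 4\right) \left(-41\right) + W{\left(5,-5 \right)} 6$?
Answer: $176$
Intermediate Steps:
$W{\left(q,I \right)} = 2 + I + q$ ($W{\left(q,I \right)} = \left(I + q\right) + 2 = 2 + I + q$)
$\left(0 \left(-3\right) - 4\right) \left(-41\right) + W{\left(5,-5 \right)} 6 = \left(0 \left(-3\right) - 4\right) \left(-41\right) + \left(2 - 5 + 5\right) 6 = \left(0 - 4\right) \left(-41\right) + 2 \cdot 6 = \left(-4\right) \left(-41\right) + 12 = 164 + 12 = 176$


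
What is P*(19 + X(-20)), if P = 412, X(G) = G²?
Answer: 172628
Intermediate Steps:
P*(19 + X(-20)) = 412*(19 + (-20)²) = 412*(19 + 400) = 412*419 = 172628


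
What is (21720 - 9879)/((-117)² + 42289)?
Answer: 11841/55978 ≈ 0.21153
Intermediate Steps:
(21720 - 9879)/((-117)² + 42289) = 11841/(13689 + 42289) = 11841/55978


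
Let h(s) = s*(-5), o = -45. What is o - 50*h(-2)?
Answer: -545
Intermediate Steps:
h(s) = -5*s
o - 50*h(-2) = -45 - (-250)*(-2) = -45 - 50*10 = -45 - 500 = -545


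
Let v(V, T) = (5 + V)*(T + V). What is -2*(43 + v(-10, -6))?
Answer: -246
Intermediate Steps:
-2*(43 + v(-10, -6)) = -2*(43 + ((-10)**2 + 5*(-6) + 5*(-10) - 6*(-10))) = -2*(43 + (100 - 30 - 50 + 60)) = -2*(43 + 80) = -2*123 = -246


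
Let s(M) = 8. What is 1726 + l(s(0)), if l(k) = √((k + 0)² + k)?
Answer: 1726 + 6*√2 ≈ 1734.5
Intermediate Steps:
l(k) = √(k + k²) (l(k) = √(k² + k) = √(k + k²))
1726 + l(s(0)) = 1726 + √(8*(1 + 8)) = 1726 + √(8*9) = 1726 + √72 = 1726 + 6*√2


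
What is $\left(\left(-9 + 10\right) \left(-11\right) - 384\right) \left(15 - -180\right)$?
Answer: $-77025$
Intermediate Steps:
$\left(\left(-9 + 10\right) \left(-11\right) - 384\right) \left(15 - -180\right) = \left(1 \left(-11\right) - 384\right) \left(15 + 180\right) = \left(-11 - 384\right) 195 = \left(-395\right) 195 = -77025$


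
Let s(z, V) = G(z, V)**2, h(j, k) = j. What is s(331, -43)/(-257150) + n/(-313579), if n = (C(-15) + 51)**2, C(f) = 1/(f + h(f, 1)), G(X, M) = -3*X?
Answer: -5577700184941/1451463117300 ≈ -3.8428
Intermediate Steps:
C(f) = 1/(2*f) (C(f) = 1/(f + f) = 1/(2*f))
s(z, V) = 9*z**2 (s(z, V) = (-3*z)**2 = 9*z**2)
n = 2337841/900 (n = ((1/2)/(-15) + 51)**2 = ((1/2)*(-1/15) + 51)**2 = (-1/30 + 51)**2 = (1529/30)**2 = 2337841/900 ≈ 2597.6)
s(331, -43)/(-257150) + n/(-313579) = (9*331**2)/(-257150) + (2337841/900)/(-313579) = (9*109561)*(-1/257150) + (2337841/900)*(-1/313579) = 986049*(-1/257150) - 2337841/282221100 = -986049/257150 - 2337841/282221100 = -5577700184941/1451463117300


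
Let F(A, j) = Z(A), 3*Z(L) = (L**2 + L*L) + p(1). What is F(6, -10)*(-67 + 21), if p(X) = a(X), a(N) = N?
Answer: -3358/3 ≈ -1119.3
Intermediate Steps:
p(X) = X
Z(L) = 1/3 + 2*L**2/3 (Z(L) = ((L**2 + L*L) + 1)/3 = ((L**2 + L**2) + 1)/3 = (2*L**2 + 1)/3 = (1 + 2*L**2)/3 = 1/3 + 2*L**2/3)
F(A, j) = 1/3 + 2*A**2/3
F(6, -10)*(-67 + 21) = (1/3 + (2/3)*6**2)*(-67 + 21) = (1/3 + (2/3)*36)*(-46) = (1/3 + 24)*(-46) = (73/3)*(-46) = -3358/3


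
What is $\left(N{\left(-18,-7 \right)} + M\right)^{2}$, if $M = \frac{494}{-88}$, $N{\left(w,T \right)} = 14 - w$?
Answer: $\frac{1347921}{1936} \approx 696.24$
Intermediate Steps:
$M = - \frac{247}{44}$ ($M = 494 \left(- \frac{1}{88}\right) = - \frac{247}{44} \approx -5.6136$)
$\left(N{\left(-18,-7 \right)} + M\right)^{2} = \left(\left(14 - -18\right) - \frac{247}{44}\right)^{2} = \left(\left(14 + 18\right) - \frac{247}{44}\right)^{2} = \left(32 - \frac{247}{44}\right)^{2} = \left(\frac{1161}{44}\right)^{2} = \frac{1347921}{1936}$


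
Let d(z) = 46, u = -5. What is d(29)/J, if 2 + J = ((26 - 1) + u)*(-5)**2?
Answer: 23/249 ≈ 0.092369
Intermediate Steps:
J = 498 (J = -2 + ((26 - 1) - 5)*(-5)**2 = -2 + (25 - 5)*25 = -2 + 20*25 = -2 + 500 = 498)
d(29)/J = 46/498 = 46*(1/498) = 23/249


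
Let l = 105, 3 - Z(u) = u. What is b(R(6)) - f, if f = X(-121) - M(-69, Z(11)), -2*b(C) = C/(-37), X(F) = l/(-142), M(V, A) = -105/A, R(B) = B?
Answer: 293079/21016 ≈ 13.946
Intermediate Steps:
Z(u) = 3 - u
X(F) = -105/142 (X(F) = 105/(-142) = 105*(-1/142) = -105/142)
b(C) = C/74 (b(C) = -C/(2*(-37)) = -C*(-1)/(2*37) = -(-1)*C/74 = C/74)
f = -7875/568 (f = -105/142 - (-105)/(3 - 1*11) = -105/142 - (-105)/(3 - 11) = -105/142 - (-105)/(-8) = -105/142 - (-105)*(-1)/8 = -105/142 - 1*105/8 = -105/142 - 105/8 = -7875/568 ≈ -13.864)
b(R(6)) - f = (1/74)*6 - 1*(-7875/568) = 3/37 + 7875/568 = 293079/21016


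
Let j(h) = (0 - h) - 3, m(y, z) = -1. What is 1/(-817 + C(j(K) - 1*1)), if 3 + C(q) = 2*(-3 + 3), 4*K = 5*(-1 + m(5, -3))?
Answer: -1/820 ≈ -0.0012195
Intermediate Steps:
K = -5/2 (K = (5*(-1 - 1))/4 = (5*(-2))/4 = (1/4)*(-10) = -5/2 ≈ -2.5000)
j(h) = -3 - h (j(h) = -h - 3 = -3 - h)
C(q) = -3 (C(q) = -3 + 2*(-3 + 3) = -3 + 2*0 = -3 + 0 = -3)
1/(-817 + C(j(K) - 1*1)) = 1/(-817 - 3) = 1/(-820) = -1/820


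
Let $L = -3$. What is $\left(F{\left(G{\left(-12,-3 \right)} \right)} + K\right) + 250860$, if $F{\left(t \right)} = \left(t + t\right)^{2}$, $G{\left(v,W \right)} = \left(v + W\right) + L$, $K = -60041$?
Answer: $192115$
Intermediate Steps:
$G{\left(v,W \right)} = -3 + W + v$ ($G{\left(v,W \right)} = \left(v + W\right) - 3 = \left(W + v\right) - 3 = -3 + W + v$)
$F{\left(t \right)} = 4 t^{2}$ ($F{\left(t \right)} = \left(2 t\right)^{2} = 4 t^{2}$)
$\left(F{\left(G{\left(-12,-3 \right)} \right)} + K\right) + 250860 = \left(4 \left(-3 - 3 - 12\right)^{2} - 60041\right) + 250860 = \left(4 \left(-18\right)^{2} - 60041\right) + 250860 = \left(4 \cdot 324 - 60041\right) + 250860 = \left(1296 - 60041\right) + 250860 = -58745 + 250860 = 192115$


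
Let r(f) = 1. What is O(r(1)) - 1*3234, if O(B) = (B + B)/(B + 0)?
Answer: -3232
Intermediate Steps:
O(B) = 2 (O(B) = (2*B)/B = 2)
O(r(1)) - 1*3234 = 2 - 1*3234 = 2 - 3234 = -3232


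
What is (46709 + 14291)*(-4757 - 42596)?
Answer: -2888533000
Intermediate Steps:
(46709 + 14291)*(-4757 - 42596) = 61000*(-47353) = -2888533000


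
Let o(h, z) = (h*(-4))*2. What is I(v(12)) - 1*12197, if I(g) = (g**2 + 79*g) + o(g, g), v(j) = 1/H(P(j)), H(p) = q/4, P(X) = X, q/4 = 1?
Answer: -12125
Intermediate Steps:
q = 4 (q = 4*1 = 4)
H(p) = 1 (H(p) = 4/4 = 4*(1/4) = 1)
v(j) = 1 (v(j) = 1/1 = 1)
o(h, z) = -8*h (o(h, z) = -4*h*2 = -8*h)
I(g) = g**2 + 71*g (I(g) = (g**2 + 79*g) - 8*g = g**2 + 71*g)
I(v(12)) - 1*12197 = 1*(71 + 1) - 1*12197 = 1*72 - 12197 = 72 - 12197 = -12125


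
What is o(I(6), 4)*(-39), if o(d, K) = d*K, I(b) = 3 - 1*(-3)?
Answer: -936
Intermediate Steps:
I(b) = 6 (I(b) = 3 + 3 = 6)
o(d, K) = K*d
o(I(6), 4)*(-39) = (4*6)*(-39) = 24*(-39) = -936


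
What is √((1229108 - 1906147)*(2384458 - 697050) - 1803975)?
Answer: I*√1142442828887 ≈ 1.0689e+6*I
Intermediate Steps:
√((1229108 - 1906147)*(2384458 - 697050) - 1803975) = √(-677039*1687408 - 1803975) = √(-1142441024912 - 1803975) = √(-1142442828887) = I*√1142442828887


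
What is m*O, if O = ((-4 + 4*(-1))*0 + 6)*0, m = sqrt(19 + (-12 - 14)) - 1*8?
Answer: 0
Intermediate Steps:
m = -8 + I*sqrt(7) (m = sqrt(19 - 26) - 8 = sqrt(-7) - 8 = I*sqrt(7) - 8 = -8 + I*sqrt(7) ≈ -8.0 + 2.6458*I)
O = 0 (O = ((-4 - 4)*0 + 6)*0 = (-8*0 + 6)*0 = (0 + 6)*0 = 6*0 = 0)
m*O = (-8 + I*sqrt(7))*0 = 0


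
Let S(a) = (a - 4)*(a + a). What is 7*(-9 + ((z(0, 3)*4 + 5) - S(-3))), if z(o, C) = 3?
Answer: -238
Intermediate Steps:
S(a) = 2*a*(-4 + a) (S(a) = (-4 + a)*(2*a) = 2*a*(-4 + a))
7*(-9 + ((z(0, 3)*4 + 5) - S(-3))) = 7*(-9 + ((3*4 + 5) - 2*(-3)*(-4 - 3))) = 7*(-9 + ((12 + 5) - 2*(-3)*(-7))) = 7*(-9 + (17 - 1*42)) = 7*(-9 + (17 - 42)) = 7*(-9 - 25) = 7*(-34) = -238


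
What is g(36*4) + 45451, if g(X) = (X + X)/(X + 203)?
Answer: 15771785/347 ≈ 45452.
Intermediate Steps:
g(X) = 2*X/(203 + X) (g(X) = (2*X)/(203 + X) = 2*X/(203 + X))
g(36*4) + 45451 = 2*(36*4)/(203 + 36*4) + 45451 = 2*144/(203 + 144) + 45451 = 2*144/347 + 45451 = 2*144*(1/347) + 45451 = 288/347 + 45451 = 15771785/347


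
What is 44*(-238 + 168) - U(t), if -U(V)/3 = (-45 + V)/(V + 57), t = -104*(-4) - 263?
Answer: -107746/35 ≈ -3078.5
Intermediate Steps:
t = 153 (t = 416 - 263 = 153)
U(V) = -3*(-45 + V)/(57 + V) (U(V) = -3*(-45 + V)/(V + 57) = -3*(-45 + V)/(57 + V))
44*(-238 + 168) - U(t) = 44*(-238 + 168) - 3*(45 - 1*153)/(57 + 153) = 44*(-70) - 3*(45 - 153)/210 = -3080 - 3*(-108)/210 = -3080 - 1*(-54/35) = -3080 + 54/35 = -107746/35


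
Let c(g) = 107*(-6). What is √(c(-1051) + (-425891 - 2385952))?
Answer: I*√2812485 ≈ 1677.0*I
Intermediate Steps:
c(g) = -642
√(c(-1051) + (-425891 - 2385952)) = √(-642 + (-425891 - 2385952)) = √(-642 - 2811843) = √(-2812485) = I*√2812485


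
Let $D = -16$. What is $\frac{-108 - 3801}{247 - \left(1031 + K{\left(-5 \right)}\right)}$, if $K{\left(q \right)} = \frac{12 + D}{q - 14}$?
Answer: $\frac{74271}{14900} \approx 4.9846$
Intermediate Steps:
$K{\left(q \right)} = - \frac{4}{-14 + q}$ ($K{\left(q \right)} = \frac{12 - 16}{q - 14} = - \frac{4}{-14 + q}$)
$\frac{-108 - 3801}{247 - \left(1031 + K{\left(-5 \right)}\right)} = \frac{-108 - 3801}{247 - \left(1031 - \frac{4}{-14 - 5}\right)} = - \frac{3909}{247 - \left(1031 - \frac{4}{-19}\right)} = - \frac{3909}{247 - \left(1031 - - \frac{4}{19}\right)} = - \frac{3909}{247 - \frac{19593}{19}} = - \frac{3909}{- \frac{14900}{19}} = \left(-3909\right) \left(- \frac{19}{14900}\right) = \frac{74271}{14900}$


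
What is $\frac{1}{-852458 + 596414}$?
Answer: $- \frac{1}{256044} \approx -3.9056 \cdot 10^{-6}$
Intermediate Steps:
$\frac{1}{-852458 + 596414} = \frac{1}{-256044} = - \frac{1}{256044}$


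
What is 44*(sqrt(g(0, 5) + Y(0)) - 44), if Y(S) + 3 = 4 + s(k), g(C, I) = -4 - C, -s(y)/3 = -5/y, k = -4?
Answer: -1936 + 66*I*sqrt(3) ≈ -1936.0 + 114.32*I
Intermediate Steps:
s(y) = 15/y (s(y) = -(-15)/y = 15/y)
Y(S) = -11/4 (Y(S) = -3 + (4 + 15/(-4)) = -3 + (4 + 15*(-1/4)) = -3 + (4 - 15/4) = -3 + 1/4 = -11/4)
44*(sqrt(g(0, 5) + Y(0)) - 44) = 44*(sqrt((-4 - 1*0) - 11/4) - 44) = 44*(sqrt((-4 + 0) - 11/4) - 44) = 44*(sqrt(-4 - 11/4) - 44) = 44*(sqrt(-27/4) - 44) = 44*(3*I*sqrt(3)/2 - 44) = 44*(-44 + 3*I*sqrt(3)/2) = -1936 + 66*I*sqrt(3)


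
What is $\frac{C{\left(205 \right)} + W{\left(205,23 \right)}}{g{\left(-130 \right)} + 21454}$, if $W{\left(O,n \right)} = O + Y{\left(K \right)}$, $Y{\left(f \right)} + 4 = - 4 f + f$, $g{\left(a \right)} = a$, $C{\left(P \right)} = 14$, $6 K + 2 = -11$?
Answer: $\frac{443}{42648} \approx 0.010387$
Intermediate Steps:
$K = - \frac{13}{6}$ ($K = - \frac{1}{3} + \frac{1}{6} \left(-11\right) = - \frac{1}{3} - \frac{11}{6} = - \frac{13}{6} \approx -2.1667$)
$Y{\left(f \right)} = -4 - 3 f$ ($Y{\left(f \right)} = -4 + \left(- 4 f + f\right) = -4 - 3 f$)
$W{\left(O,n \right)} = \frac{5}{2} + O$ ($W{\left(O,n \right)} = O - - \frac{5}{2} = O + \left(-4 + \frac{13}{2}\right) = O + \frac{5}{2} = \frac{5}{2} + O$)
$\frac{C{\left(205 \right)} + W{\left(205,23 \right)}}{g{\left(-130 \right)} + 21454} = \frac{14 + \left(\frac{5}{2} + 205\right)}{-130 + 21454} = \frac{14 + \frac{415}{2}}{21324} = \frac{443}{2} \cdot \frac{1}{21324} = \frac{443}{42648}$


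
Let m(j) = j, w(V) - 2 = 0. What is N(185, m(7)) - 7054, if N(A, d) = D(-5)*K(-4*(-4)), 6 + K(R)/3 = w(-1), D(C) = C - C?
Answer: -7054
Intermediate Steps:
w(V) = 2 (w(V) = 2 + 0 = 2)
D(C) = 0
K(R) = -12 (K(R) = -18 + 3*2 = -18 + 6 = -12)
N(A, d) = 0 (N(A, d) = 0*(-12) = 0)
N(185, m(7)) - 7054 = 0 - 7054 = -7054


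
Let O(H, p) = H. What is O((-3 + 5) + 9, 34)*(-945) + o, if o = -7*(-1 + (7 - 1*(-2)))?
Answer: -10451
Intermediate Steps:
o = -56 (o = -7*(-1 + (7 + 2)) = -7*(-1 + 9) = -7*8 = -56)
O((-3 + 5) + 9, 34)*(-945) + o = ((-3 + 5) + 9)*(-945) - 56 = (2 + 9)*(-945) - 56 = 11*(-945) - 56 = -10395 - 56 = -10451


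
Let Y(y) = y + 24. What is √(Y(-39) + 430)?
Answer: √415 ≈ 20.372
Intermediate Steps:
Y(y) = 24 + y
√(Y(-39) + 430) = √((24 - 39) + 430) = √(-15 + 430) = √415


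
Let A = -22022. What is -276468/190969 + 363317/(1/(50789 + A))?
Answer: 1995920168528223/190969 ≈ 1.0452e+10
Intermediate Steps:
-276468/190969 + 363317/(1/(50789 + A)) = -276468/190969 + 363317/(1/(50789 - 22022)) = -276468*1/190969 + 363317/(1/28767) = -276468/190969 + 363317/(1/28767) = -276468/190969 + 363317*28767 = -276468/190969 + 10451540139 = 1995920168528223/190969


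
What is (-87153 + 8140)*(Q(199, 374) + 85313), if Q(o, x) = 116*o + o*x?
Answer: -14445393699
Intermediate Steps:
(-87153 + 8140)*(Q(199, 374) + 85313) = (-87153 + 8140)*(199*(116 + 374) + 85313) = -79013*(199*490 + 85313) = -79013*(97510 + 85313) = -79013*182823 = -14445393699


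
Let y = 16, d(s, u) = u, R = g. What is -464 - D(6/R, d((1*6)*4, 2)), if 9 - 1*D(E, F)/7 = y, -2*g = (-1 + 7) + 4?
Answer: -415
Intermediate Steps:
g = -5 (g = -((-1 + 7) + 4)/2 = -(6 + 4)/2 = -½*10 = -5)
R = -5
D(E, F) = -49 (D(E, F) = 63 - 7*16 = 63 - 112 = -49)
-464 - D(6/R, d((1*6)*4, 2)) = -464 - 1*(-49) = -464 + 49 = -415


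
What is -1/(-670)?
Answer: 1/670 ≈ 0.0014925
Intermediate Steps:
-1/(-670) = -1*(-1/670) = 1/670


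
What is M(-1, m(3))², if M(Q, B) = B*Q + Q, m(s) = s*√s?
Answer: 28 + 6*√3 ≈ 38.392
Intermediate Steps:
m(s) = s^(3/2)
M(Q, B) = Q + B*Q
M(-1, m(3))² = (-(1 + 3^(3/2)))² = (-(1 + 3*√3))² = (-1 - 3*√3)²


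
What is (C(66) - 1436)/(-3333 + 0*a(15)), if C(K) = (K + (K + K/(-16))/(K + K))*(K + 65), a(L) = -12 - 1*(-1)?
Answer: -232685/106656 ≈ -2.1816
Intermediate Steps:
a(L) = -11 (a(L) = -12 + 1 = -11)
C(K) = (65 + K)*(15/32 + K) (C(K) = (K + (K + K*(-1/16))/((2*K)))*(65 + K) = (K + (K - K/16)*(1/(2*K)))*(65 + K) = (K + (15*K/16)*(1/(2*K)))*(65 + K) = (K + 15/32)*(65 + K) = (15/32 + K)*(65 + K) = (65 + K)*(15/32 + K))
(C(66) - 1436)/(-3333 + 0*a(15)) = ((975/32 + 66**2 + (2095/32)*66) - 1436)/(-3333 + 0*(-11)) = ((975/32 + 4356 + 69135/16) - 1436)/(-3333 + 0) = (278637/32 - 1436)/(-3333) = (232685/32)*(-1/3333) = -232685/106656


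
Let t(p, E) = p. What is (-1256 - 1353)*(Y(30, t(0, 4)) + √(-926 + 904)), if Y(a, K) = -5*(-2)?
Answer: -26090 - 2609*I*√22 ≈ -26090.0 - 12237.0*I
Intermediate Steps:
Y(a, K) = 10
(-1256 - 1353)*(Y(30, t(0, 4)) + √(-926 + 904)) = (-1256 - 1353)*(10 + √(-926 + 904)) = -2609*(10 + √(-22)) = -2609*(10 + I*√22) = -26090 - 2609*I*√22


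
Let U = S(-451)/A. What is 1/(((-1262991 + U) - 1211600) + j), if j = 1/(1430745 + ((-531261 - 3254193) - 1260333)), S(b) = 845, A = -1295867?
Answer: -4684613631414/11592502733830408031 ≈ -4.0411e-7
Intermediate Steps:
U = -845/1295867 (U = 845/(-1295867) = 845*(-1/1295867) = -845/1295867 ≈ -0.00065207)
j = -1/3615042 (j = 1/(1430745 + (-3785454 - 1260333)) = 1/(1430745 - 5045787) = 1/(-3615042) = -1/3615042 ≈ -2.7662e-7)
1/(((-1262991 + U) - 1211600) + j) = 1/(((-1262991 - 845/1295867) - 1211600) - 1/3615042) = 1/((-1636668359042/1295867 - 1211600) - 1/3615042) = 1/(-3206740816242/1295867 - 1/3615042) = 1/(-11592502733830408031/4684613631414) = -4684613631414/11592502733830408031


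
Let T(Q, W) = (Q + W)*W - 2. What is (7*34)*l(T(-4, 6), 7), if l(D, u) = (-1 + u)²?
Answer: 8568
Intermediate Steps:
T(Q, W) = -2 + W*(Q + W) (T(Q, W) = W*(Q + W) - 2 = -2 + W*(Q + W))
(7*34)*l(T(-4, 6), 7) = (7*34)*(-1 + 7)² = 238*6² = 238*36 = 8568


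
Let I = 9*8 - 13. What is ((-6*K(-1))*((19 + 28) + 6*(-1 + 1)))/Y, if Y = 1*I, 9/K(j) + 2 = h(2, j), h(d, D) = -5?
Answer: 2538/413 ≈ 6.1453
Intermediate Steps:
K(j) = -9/7 (K(j) = 9/(-2 - 5) = 9/(-7) = 9*(-⅐) = -9/7)
I = 59 (I = 72 - 13 = 59)
Y = 59 (Y = 1*59 = 59)
((-6*K(-1))*((19 + 28) + 6*(-1 + 1)))/Y = ((-6*(-9/7))*((19 + 28) + 6*(-1 + 1)))/59 = (54*(47 + 6*0)/7)*(1/59) = (54*(47 + 0)/7)*(1/59) = ((54/7)*47)*(1/59) = (2538/7)*(1/59) = 2538/413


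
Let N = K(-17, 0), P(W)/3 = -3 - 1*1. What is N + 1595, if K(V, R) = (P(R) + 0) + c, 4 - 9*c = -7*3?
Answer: 14272/9 ≈ 1585.8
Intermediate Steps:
P(W) = -12 (P(W) = 3*(-3 - 1*1) = 3*(-3 - 1) = 3*(-4) = -12)
c = 25/9 (c = 4/9 - (-7)*3/9 = 4/9 - ⅑*(-21) = 4/9 + 7/3 = 25/9 ≈ 2.7778)
K(V, R) = -83/9 (K(V, R) = (-12 + 0) + 25/9 = -12 + 25/9 = -83/9)
N = -83/9 ≈ -9.2222
N + 1595 = -83/9 + 1595 = 14272/9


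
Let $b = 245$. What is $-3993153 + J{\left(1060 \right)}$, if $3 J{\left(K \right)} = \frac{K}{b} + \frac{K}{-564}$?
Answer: $- \frac{82766065324}{20727} \approx -3.9932 \cdot 10^{6}$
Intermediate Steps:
$J{\left(K \right)} = \frac{319 K}{414540}$ ($J{\left(K \right)} = \frac{\frac{K}{245} + \frac{K}{-564}}{3} = \frac{K \frac{1}{245} + K \left(- \frac{1}{564}\right)}{3} = \frac{\frac{K}{245} - \frac{K}{564}}{3} = \frac{\frac{319}{138180} K}{3} = \frac{319 K}{414540}$)
$-3993153 + J{\left(1060 \right)} = -3993153 + \frac{319}{414540} \cdot 1060 = -3993153 + \frac{16907}{20727} = - \frac{82766065324}{20727}$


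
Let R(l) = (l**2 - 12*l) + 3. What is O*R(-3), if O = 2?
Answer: 96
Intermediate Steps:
R(l) = 3 + l**2 - 12*l
O*R(-3) = 2*(3 + (-3)**2 - 12*(-3)) = 2*(3 + 9 + 36) = 2*48 = 96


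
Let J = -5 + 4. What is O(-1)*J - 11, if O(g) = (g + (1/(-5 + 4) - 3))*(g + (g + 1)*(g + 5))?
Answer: -16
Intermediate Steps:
O(g) = (-4 + g)*(g + (1 + g)*(5 + g)) (O(g) = (g + (1/(-1) - 3))*(g + (1 + g)*(5 + g)) = (g + (-1 - 3))*(g + (1 + g)*(5 + g)) = (g - 4)*(g + (1 + g)*(5 + g)) = (-4 + g)*(g + (1 + g)*(5 + g)))
J = -1
O(-1)*J - 11 = (-20 + (-1)³ - 23*(-1) + 3*(-1)²)*(-1) - 11 = (-20 - 1 + 23 + 3*1)*(-1) - 11 = (-20 - 1 + 23 + 3)*(-1) - 11 = 5*(-1) - 11 = -5 - 11 = -16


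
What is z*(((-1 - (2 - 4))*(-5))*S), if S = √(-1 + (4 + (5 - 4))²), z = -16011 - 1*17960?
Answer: 339710*√6 ≈ 8.3212e+5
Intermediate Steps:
z = -33971 (z = -16011 - 17960 = -33971)
S = 2*√6 (S = √(-1 + (4 + 1)²) = √(-1 + 5²) = √(-1 + 25) = √24 = 2*√6 ≈ 4.8990)
z*(((-1 - (2 - 4))*(-5))*S) = -33971*(-1 - (2 - 4))*(-5)*2*√6 = -33971*(-1 - 1*(-2))*(-5)*2*√6 = -33971*(-1 + 2)*(-5)*2*√6 = -33971*1*(-5)*2*√6 = -(-169855)*2*√6 = -(-339710)*√6 = 339710*√6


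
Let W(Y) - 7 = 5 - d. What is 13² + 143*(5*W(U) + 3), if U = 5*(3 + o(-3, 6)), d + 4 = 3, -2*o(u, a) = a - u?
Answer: 9893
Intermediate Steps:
o(u, a) = u/2 - a/2 (o(u, a) = -(a - u)/2 = u/2 - a/2)
d = -1 (d = -4 + 3 = -1)
U = -15/2 (U = 5*(3 + ((½)*(-3) - ½*6)) = 5*(3 + (-3/2 - 3)) = 5*(3 - 9/2) = 5*(-3/2) = -15/2 ≈ -7.5000)
W(Y) = 13 (W(Y) = 7 + (5 - 1*(-1)) = 7 + (5 + 1) = 7 + 6 = 13)
13² + 143*(5*W(U) + 3) = 13² + 143*(5*13 + 3) = 169 + 143*(65 + 3) = 169 + 143*68 = 169 + 9724 = 9893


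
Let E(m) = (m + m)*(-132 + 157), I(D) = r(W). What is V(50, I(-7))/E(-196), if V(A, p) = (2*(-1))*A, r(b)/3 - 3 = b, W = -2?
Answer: 1/98 ≈ 0.010204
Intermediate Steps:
r(b) = 9 + 3*b
I(D) = 3 (I(D) = 9 + 3*(-2) = 9 - 6 = 3)
E(m) = 50*m (E(m) = (2*m)*25 = 50*m)
V(A, p) = -2*A
V(50, I(-7))/E(-196) = (-2*50)/((50*(-196))) = -100/(-9800) = -100*(-1/9800) = 1/98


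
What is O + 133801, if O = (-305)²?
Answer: 226826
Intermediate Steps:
O = 93025
O + 133801 = 93025 + 133801 = 226826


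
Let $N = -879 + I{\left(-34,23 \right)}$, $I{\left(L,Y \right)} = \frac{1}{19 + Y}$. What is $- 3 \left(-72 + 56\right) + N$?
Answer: $- \frac{34901}{42} \approx -830.98$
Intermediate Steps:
$N = - \frac{36917}{42}$ ($N = -879 + \frac{1}{19 + 23} = -879 + \frac{1}{42} = - \frac{36917}{42} \approx -878.98$)
$- 3 \left(-72 + 56\right) + N = - 3 \left(-72 + 56\right) - \frac{36917}{42} = \left(-3\right) \left(-16\right) - \frac{36917}{42} = 48 - \frac{36917}{42} = - \frac{34901}{42}$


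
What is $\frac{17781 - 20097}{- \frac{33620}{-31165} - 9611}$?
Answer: $\frac{4811876}{19966213} \approx 0.241$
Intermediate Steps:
$\frac{17781 - 20097}{- \frac{33620}{-31165} - 9611} = - \frac{2316}{\left(-33620\right) \left(- \frac{1}{31165}\right) - 9611} = - \frac{2316}{\frac{6724}{6233} - 9611} = - \frac{2316}{- \frac{59898639}{6233}} = \left(-2316\right) \left(- \frac{6233}{59898639}\right) = \frac{4811876}{19966213}$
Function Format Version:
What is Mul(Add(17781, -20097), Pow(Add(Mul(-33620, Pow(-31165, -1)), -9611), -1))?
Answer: Rational(4811876, 19966213) ≈ 0.24100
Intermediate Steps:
Mul(Add(17781, -20097), Pow(Add(Mul(-33620, Pow(-31165, -1)), -9611), -1)) = Mul(-2316, Pow(Add(Mul(-33620, Rational(-1, 31165)), -9611), -1)) = Mul(-2316, Pow(Add(Rational(6724, 6233), -9611), -1)) = Mul(-2316, Pow(Rational(-59898639, 6233), -1)) = Mul(-2316, Rational(-6233, 59898639)) = Rational(4811876, 19966213)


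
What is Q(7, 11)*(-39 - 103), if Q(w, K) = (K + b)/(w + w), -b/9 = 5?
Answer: 2414/7 ≈ 344.86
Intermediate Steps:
b = -45 (b = -9*5 = -45)
Q(w, K) = (-45 + K)/(2*w) (Q(w, K) = (K - 45)/(w + w) = (-45 + K)/((2*w)) = (-45 + K)*(1/(2*w)) = (-45 + K)/(2*w))
Q(7, 11)*(-39 - 103) = ((½)*(-45 + 11)/7)*(-39 - 103) = ((½)*(⅐)*(-34))*(-142) = -17/7*(-142) = 2414/7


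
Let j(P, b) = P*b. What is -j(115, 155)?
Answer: -17825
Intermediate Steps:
-j(115, 155) = -115*155 = -1*17825 = -17825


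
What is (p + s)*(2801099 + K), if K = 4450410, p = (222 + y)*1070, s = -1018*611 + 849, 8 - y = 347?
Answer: -5412083975551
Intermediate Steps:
y = -339 (y = 8 - 1*347 = 8 - 347 = -339)
s = -621149 (s = -621998 + 849 = -621149)
p = -125190 (p = (222 - 339)*1070 = -117*1070 = -125190)
(p + s)*(2801099 + K) = (-125190 - 621149)*(2801099 + 4450410) = -746339*7251509 = -5412083975551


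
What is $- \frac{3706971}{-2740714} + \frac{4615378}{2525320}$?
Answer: $\frac{5502679776403}{1730294969620} \approx 3.1802$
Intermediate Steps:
$- \frac{3706971}{-2740714} + \frac{4615378}{2525320} = \left(-3706971\right) \left(- \frac{1}{2740714}\right) + 4615378 \cdot \frac{1}{2525320} = \frac{3706971}{2740714} + \frac{2307689}{1262660} = \frac{5502679776403}{1730294969620}$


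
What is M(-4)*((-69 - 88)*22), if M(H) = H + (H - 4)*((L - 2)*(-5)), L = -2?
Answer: 566456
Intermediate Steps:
M(H) = -80 + 21*H (M(H) = H + (H - 4)*((-2 - 2)*(-5)) = H + (-4 + H)*(-4*(-5)) = H + (-4 + H)*20 = H + (-80 + 20*H) = -80 + 21*H)
M(-4)*((-69 - 88)*22) = (-80 + 21*(-4))*((-69 - 88)*22) = (-80 - 84)*(-157*22) = -164*(-3454) = 566456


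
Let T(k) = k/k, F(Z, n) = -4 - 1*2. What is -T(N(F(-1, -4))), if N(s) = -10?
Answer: -1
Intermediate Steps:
F(Z, n) = -6 (F(Z, n) = -4 - 2 = -6)
T(k) = 1
-T(N(F(-1, -4))) = -1*1 = -1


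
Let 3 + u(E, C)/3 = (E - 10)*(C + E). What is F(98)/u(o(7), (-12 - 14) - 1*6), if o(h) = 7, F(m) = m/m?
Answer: 1/216 ≈ 0.0046296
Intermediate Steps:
F(m) = 1
u(E, C) = -9 + 3*(-10 + E)*(C + E) (u(E, C) = -9 + 3*((E - 10)*(C + E)) = -9 + 3*((-10 + E)*(C + E)) = -9 + 3*(-10 + E)*(C + E))
F(98)/u(o(7), (-12 - 14) - 1*6) = 1/(-9 - 30*((-12 - 14) - 1*6) - 30*7 + 3*7² + 3*((-12 - 14) - 1*6)*7) = 1/(-9 - 30*(-26 - 6) - 210 + 3*49 + 3*(-26 - 6)*7) = 1/(-9 - 30*(-32) - 210 + 147 + 3*(-32)*7) = 1/(-9 + 960 - 210 + 147 - 672) = 1/216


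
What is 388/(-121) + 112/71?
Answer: -13996/8591 ≈ -1.6291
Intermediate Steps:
388/(-121) + 112/71 = 388*(-1/121) + 112*(1/71) = -388/121 + 112/71 = -13996/8591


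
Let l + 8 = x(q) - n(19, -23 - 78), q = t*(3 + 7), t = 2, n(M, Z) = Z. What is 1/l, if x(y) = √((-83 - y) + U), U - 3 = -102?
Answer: 93/8851 - I*√202/8851 ≈ 0.010507 - 0.0016058*I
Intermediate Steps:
U = -99 (U = 3 - 102 = -99)
q = 20 (q = 2*(3 + 7) = 2*10 = 20)
x(y) = √(-182 - y) (x(y) = √((-83 - y) - 99) = √(-182 - y))
l = 93 + I*√202 (l = -8 + (√(-182 - 1*20) - (-23 - 78)) = -8 + (√(-182 - 20) - 1*(-101)) = -8 + (√(-202) + 101) = -8 + (I*√202 + 101) = -8 + (101 + I*√202) = 93 + I*√202 ≈ 93.0 + 14.213*I)
1/l = 1/(93 + I*√202)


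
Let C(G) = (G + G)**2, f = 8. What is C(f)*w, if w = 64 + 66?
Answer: 33280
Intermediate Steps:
C(G) = 4*G**2 (C(G) = (2*G)**2 = 4*G**2)
w = 130
C(f)*w = (4*8**2)*130 = (4*64)*130 = 256*130 = 33280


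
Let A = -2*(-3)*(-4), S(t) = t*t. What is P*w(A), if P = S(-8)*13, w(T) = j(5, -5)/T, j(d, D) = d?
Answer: -520/3 ≈ -173.33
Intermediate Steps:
S(t) = t**2
A = -24 (A = 6*(-4) = -24)
w(T) = 5/T
P = 832 (P = (-8)**2*13 = 64*13 = 832)
P*w(A) = 832*(5/(-24)) = 832*(5*(-1/24)) = 832*(-5/24) = -520/3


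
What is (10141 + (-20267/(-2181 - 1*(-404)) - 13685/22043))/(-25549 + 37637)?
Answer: 56807080741/67641704024 ≈ 0.83982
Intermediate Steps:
(10141 + (-20267/(-2181 - 1*(-404)) - 13685/22043))/(-25549 + 37637) = (10141 + (-20267/(-2181 + 404) - 13685*1/22043))/12088 = (10141 + (-20267/(-1777) - 1955/3149))*(1/12088) = (10141 + (-20267*(-1/1777) - 1955/3149))*(1/12088) = (10141 + (20267/1777 - 1955/3149))*(1/12088) = (10141 + 60346748/5595773)*(1/12088) = (56807080741/5595773)*(1/12088) = 56807080741/67641704024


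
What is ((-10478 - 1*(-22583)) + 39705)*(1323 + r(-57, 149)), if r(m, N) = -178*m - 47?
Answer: 591773820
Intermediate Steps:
r(m, N) = -47 - 178*m
((-10478 - 1*(-22583)) + 39705)*(1323 + r(-57, 149)) = ((-10478 - 1*(-22583)) + 39705)*(1323 + (-47 - 178*(-57))) = ((-10478 + 22583) + 39705)*(1323 + (-47 + 10146)) = (12105 + 39705)*(1323 + 10099) = 51810*11422 = 591773820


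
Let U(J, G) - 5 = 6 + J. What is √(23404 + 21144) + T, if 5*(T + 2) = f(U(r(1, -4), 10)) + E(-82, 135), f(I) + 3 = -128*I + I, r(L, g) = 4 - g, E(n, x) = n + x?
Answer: -2373/5 + 2*√11137 ≈ -263.54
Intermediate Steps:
U(J, G) = 11 + J (U(J, G) = 5 + (6 + J) = 11 + J)
f(I) = -3 - 127*I (f(I) = -3 + (-128*I + I) = -3 - 127*I)
T = -2373/5 (T = -2 + ((-3 - 127*(11 + (4 - 1*(-4)))) + (-82 + 135))/5 = -2 + ((-3 - 127*(11 + (4 + 4))) + 53)/5 = -2 + ((-3 - 127*(11 + 8)) + 53)/5 = -2 + ((-3 - 127*19) + 53)/5 = -2 + ((-3 - 2413) + 53)/5 = -2 + (-2416 + 53)/5 = -2 + (⅕)*(-2363) = -2 - 2363/5 = -2373/5 ≈ -474.60)
√(23404 + 21144) + T = √(23404 + 21144) - 2373/5 = √44548 - 2373/5 = 2*√11137 - 2373/5 = -2373/5 + 2*√11137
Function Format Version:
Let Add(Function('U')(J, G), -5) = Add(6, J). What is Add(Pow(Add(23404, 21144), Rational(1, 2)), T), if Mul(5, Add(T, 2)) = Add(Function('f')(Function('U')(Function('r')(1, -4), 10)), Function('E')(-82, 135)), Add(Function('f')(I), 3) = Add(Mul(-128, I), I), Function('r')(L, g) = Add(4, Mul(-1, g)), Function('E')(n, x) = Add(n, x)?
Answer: Add(Rational(-2373, 5), Mul(2, Pow(11137, Rational(1, 2)))) ≈ -263.54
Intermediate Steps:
Function('U')(J, G) = Add(11, J) (Function('U')(J, G) = Add(5, Add(6, J)) = Add(11, J))
Function('f')(I) = Add(-3, Mul(-127, I)) (Function('f')(I) = Add(-3, Add(Mul(-128, I), I)) = Add(-3, Mul(-127, I)))
T = Rational(-2373, 5) (T = Add(-2, Mul(Rational(1, 5), Add(Add(-3, Mul(-127, Add(11, Add(4, Mul(-1, -4))))), Add(-82, 135)))) = Add(-2, Mul(Rational(1, 5), Add(Add(-3, Mul(-127, Add(11, Add(4, 4)))), 53))) = Add(-2, Mul(Rational(1, 5), Add(Add(-3, Mul(-127, Add(11, 8))), 53))) = Add(-2, Mul(Rational(1, 5), Add(Add(-3, Mul(-127, 19)), 53))) = Add(-2, Mul(Rational(1, 5), Add(Add(-3, -2413), 53))) = Add(-2, Mul(Rational(1, 5), Add(-2416, 53))) = Add(-2, Mul(Rational(1, 5), -2363)) = Add(-2, Rational(-2363, 5)) = Rational(-2373, 5) ≈ -474.60)
Add(Pow(Add(23404, 21144), Rational(1, 2)), T) = Add(Pow(Add(23404, 21144), Rational(1, 2)), Rational(-2373, 5)) = Add(Pow(44548, Rational(1, 2)), Rational(-2373, 5)) = Add(Mul(2, Pow(11137, Rational(1, 2))), Rational(-2373, 5)) = Add(Rational(-2373, 5), Mul(2, Pow(11137, Rational(1, 2))))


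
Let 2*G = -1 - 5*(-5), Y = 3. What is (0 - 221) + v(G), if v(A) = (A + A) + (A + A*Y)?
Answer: -149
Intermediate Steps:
G = 12 (G = (-1 - 5*(-5))/2 = (-1 + 25)/2 = (1/2)*24 = 12)
v(A) = 6*A (v(A) = (A + A) + (A + A*3) = 2*A + (A + 3*A) = 2*A + 4*A = 6*A)
(0 - 221) + v(G) = (0 - 221) + 6*12 = -221 + 72 = -149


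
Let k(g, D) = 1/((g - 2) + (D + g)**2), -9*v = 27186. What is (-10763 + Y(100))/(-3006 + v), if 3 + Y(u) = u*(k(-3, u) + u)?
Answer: 5402523/42506080 ≈ 0.12710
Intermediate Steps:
v = -9062/3 (v = -1/9*27186 = -9062/3 ≈ -3020.7)
k(g, D) = 1/(-2 + g + (D + g)**2) (k(g, D) = 1/((-2 + g) + (D + g)**2) = 1/(-2 + g + (D + g)**2))
Y(u) = -3 + u*(u + 1/(-5 + (-3 + u)**2)) (Y(u) = -3 + u*(1/(-2 - 3 + (u - 3)**2) + u) = -3 + u*(1/(-2 - 3 + (-3 + u)**2) + u) = -3 + u*(1/(-5 + (-3 + u)**2) + u) = -3 + u*(u + 1/(-5 + (-3 + u)**2)))
(-10763 + Y(100))/(-3006 + v) = (-10763 + (100 + (-5 + (-3 + 100)**2)*(-3 + 100**2))/(-5 + (-3 + 100)**2))/(-3006 - 9062/3) = (-10763 + (100 + (-5 + 97**2)*(-3 + 10000))/(-5 + 97**2))/(-18080/3) = (-10763 + (100 + (-5 + 9409)*9997)/(-5 + 9409))*(-3/18080) = (-10763 + (100 + 9404*9997)/9404)*(-3/18080) = (-10763 + (100 + 94011788)/9404)*(-3/18080) = (-10763 + (1/9404)*94011888)*(-3/18080) = (-10763 + 23502972/2351)*(-3/18080) = -1800841/2351*(-3/18080) = 5402523/42506080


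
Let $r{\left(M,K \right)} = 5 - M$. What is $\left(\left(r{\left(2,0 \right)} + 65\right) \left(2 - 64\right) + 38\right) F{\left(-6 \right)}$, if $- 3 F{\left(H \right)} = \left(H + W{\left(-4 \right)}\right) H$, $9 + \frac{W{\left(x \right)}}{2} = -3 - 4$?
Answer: $317528$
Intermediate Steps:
$W{\left(x \right)} = -32$ ($W{\left(x \right)} = -18 + 2 \left(-3 - 4\right) = -18 + 2 \left(-7\right) = -18 - 14 = -32$)
$F{\left(H \right)} = - \frac{H \left(-32 + H\right)}{3}$ ($F{\left(H \right)} = - \frac{\left(H - 32\right) H}{3} = - \frac{\left(-32 + H\right) H}{3} = - \frac{H \left(-32 + H\right)}{3}$)
$\left(\left(r{\left(2,0 \right)} + 65\right) \left(2 - 64\right) + 38\right) F{\left(-6 \right)} = \left(\left(\left(5 - 2\right) + 65\right) \left(2 - 64\right) + 38\right) \frac{1}{3} \left(-6\right) \left(32 - -6\right) = \left(\left(\left(5 - 2\right) + 65\right) \left(-62\right) + 38\right) \frac{1}{3} \left(-6\right) \left(32 + 6\right) = \left(\left(3 + 65\right) \left(-62\right) + 38\right) \frac{1}{3} \left(-6\right) 38 = \left(68 \left(-62\right) + 38\right) \left(-76\right) = \left(-4216 + 38\right) \left(-76\right) = \left(-4178\right) \left(-76\right) = 317528$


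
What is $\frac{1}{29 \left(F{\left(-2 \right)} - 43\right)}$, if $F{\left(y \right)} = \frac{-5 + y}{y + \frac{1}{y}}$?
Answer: $- \frac{5}{5829} \approx -0.00085778$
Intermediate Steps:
$F{\left(y \right)} = \frac{-5 + y}{y + \frac{1}{y}}$
$\frac{1}{29 \left(F{\left(-2 \right)} - 43\right)} = \frac{1}{29 \left(- \frac{2 \left(-5 - 2\right)}{1 + \left(-2\right)^{2}} - 43\right)} = \frac{1}{29 \left(\left(-2\right) \frac{1}{1 + 4} \left(-7\right) - 43\right)} = \frac{1}{29 \left(\left(-2\right) \frac{1}{5} \left(-7\right) - 43\right)} = \frac{1}{29 \left(\frac{14}{5} - 43\right)} = \frac{1}{29 \left(- \frac{201}{5}\right)} = \frac{1}{- \frac{5829}{5}} = - \frac{5}{5829}$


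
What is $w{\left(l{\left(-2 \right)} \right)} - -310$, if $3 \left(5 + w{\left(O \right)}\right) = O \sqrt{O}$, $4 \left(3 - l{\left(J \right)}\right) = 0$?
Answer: $305 + \sqrt{3} \approx 306.73$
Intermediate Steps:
$l{\left(J \right)} = 3$ ($l{\left(J \right)} = 3 - 0 = 3 + 0 = 3$)
$w{\left(O \right)} = -5 + \frac{O^{\frac{3}{2}}}{3}$ ($w{\left(O \right)} = -5 + \frac{O \sqrt{O}}{3} = -5 + \frac{O^{\frac{3}{2}}}{3}$)
$w{\left(l{\left(-2 \right)} \right)} - -310 = \left(-5 + \frac{3^{\frac{3}{2}}}{3}\right) - -310 = \left(-5 + \frac{3 \sqrt{3}}{3}\right) + 310 = \left(-5 + \sqrt{3}\right) + 310 = 305 + \sqrt{3}$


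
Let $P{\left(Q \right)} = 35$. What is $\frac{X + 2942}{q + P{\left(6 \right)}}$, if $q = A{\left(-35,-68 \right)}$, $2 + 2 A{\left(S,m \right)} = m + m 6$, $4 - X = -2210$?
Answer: $- \frac{1289}{51} \approx -25.275$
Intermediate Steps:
$X = 2214$ ($X = 4 - -2210 = 4 + 2210 = 2214$)
$A{\left(S,m \right)} = -1 + \frac{7 m}{2}$ ($A{\left(S,m \right)} = -1 + \frac{m + m 6}{2} = -1 + \frac{m + 6 m}{2} = -1 + \frac{7 m}{2}$)
$q = -239$ ($q = -1 + \frac{7}{2} \left(-68\right) = -1 - 238 = -239$)
$\frac{X + 2942}{q + P{\left(6 \right)}} = \frac{2214 + 2942}{-239 + 35} = \frac{5156}{-204} = 5156 \left(- \frac{1}{204}\right) = - \frac{1289}{51}$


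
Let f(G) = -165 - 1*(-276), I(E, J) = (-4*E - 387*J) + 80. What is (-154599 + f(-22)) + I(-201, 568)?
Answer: -373420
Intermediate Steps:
I(E, J) = 80 - 387*J - 4*E (I(E, J) = (-387*J - 4*E) + 80 = 80 - 387*J - 4*E)
f(G) = 111 (f(G) = -165 + 276 = 111)
(-154599 + f(-22)) + I(-201, 568) = (-154599 + 111) + (80 - 387*568 - 4*(-201)) = -154488 + (80 - 219816 + 804) = -154488 - 218932 = -373420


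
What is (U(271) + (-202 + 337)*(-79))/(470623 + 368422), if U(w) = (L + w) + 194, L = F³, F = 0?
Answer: -2040/167809 ≈ -0.012157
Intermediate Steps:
L = 0 (L = 0³ = 0)
U(w) = 194 + w (U(w) = (0 + w) + 194 = w + 194 = 194 + w)
(U(271) + (-202 + 337)*(-79))/(470623 + 368422) = ((194 + 271) + (-202 + 337)*(-79))/(470623 + 368422) = (465 + 135*(-79))/839045 = (465 - 10665)*(1/839045) = -10200*1/839045 = -2040/167809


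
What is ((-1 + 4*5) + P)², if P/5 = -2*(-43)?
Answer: 201601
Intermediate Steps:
P = 430 (P = 5*(-2*(-43)) = 5*86 = 430)
((-1 + 4*5) + P)² = ((-1 + 4*5) + 430)² = ((-1 + 20) + 430)² = (19 + 430)² = 449² = 201601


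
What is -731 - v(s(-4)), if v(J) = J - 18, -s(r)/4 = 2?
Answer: -705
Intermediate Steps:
s(r) = -8 (s(r) = -4*2 = -8)
v(J) = -18 + J
-731 - v(s(-4)) = -731 - (-18 - 8) = -731 - 1*(-26) = -731 + 26 = -705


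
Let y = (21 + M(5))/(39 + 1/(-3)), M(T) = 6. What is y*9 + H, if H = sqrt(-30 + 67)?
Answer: 729/116 + sqrt(37) ≈ 12.367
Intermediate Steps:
H = sqrt(37) ≈ 6.0828
y = 81/116 (y = (21 + 6)/(39 + 1/(-3)) = 27/(39 - 1/3) = 27/(116/3) = 27*(3/116) = 81/116 ≈ 0.69828)
y*9 + H = (81/116)*9 + sqrt(37) = 729/116 + sqrt(37)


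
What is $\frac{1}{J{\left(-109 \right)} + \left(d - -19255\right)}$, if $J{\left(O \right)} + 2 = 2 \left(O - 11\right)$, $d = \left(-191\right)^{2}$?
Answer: $\frac{1}{55494} \approx 1.802 \cdot 10^{-5}$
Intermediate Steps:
$d = 36481$
$J{\left(O \right)} = -24 + 2 O$ ($J{\left(O \right)} = -2 + 2 \left(O - 11\right) = -2 + 2 \left(-11 + O\right) = -2 + \left(-22 + 2 O\right) = -24 + 2 O$)
$\frac{1}{J{\left(-109 \right)} + \left(d - -19255\right)} = \frac{1}{\left(-24 + 2 \left(-109\right)\right) + \left(36481 - -19255\right)} = \frac{1}{\left(-24 - 218\right) + \left(36481 + 19255\right)} = \frac{1}{-242 + 55736} = \frac{1}{55494}$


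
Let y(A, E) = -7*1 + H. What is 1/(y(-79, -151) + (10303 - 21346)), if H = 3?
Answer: -1/11047 ≈ -9.0522e-5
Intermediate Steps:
y(A, E) = -4 (y(A, E) = -7*1 + 3 = -7 + 3 = -4)
1/(y(-79, -151) + (10303 - 21346)) = 1/(-4 + (10303 - 21346)) = 1/(-4 - 11043) = 1/(-11047) = -1/11047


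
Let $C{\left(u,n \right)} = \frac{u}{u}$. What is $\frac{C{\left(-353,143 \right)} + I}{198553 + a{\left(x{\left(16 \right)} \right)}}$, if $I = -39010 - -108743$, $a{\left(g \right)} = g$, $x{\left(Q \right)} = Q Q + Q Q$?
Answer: $\frac{69734}{199065} \approx 0.35031$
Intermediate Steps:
$x{\left(Q \right)} = 2 Q^{2}$ ($x{\left(Q \right)} = Q^{2} + Q^{2} = 2 Q^{2}$)
$C{\left(u,n \right)} = 1$
$I = 69733$ ($I = -39010 + 108743 = 69733$)
$\frac{C{\left(-353,143 \right)} + I}{198553 + a{\left(x{\left(16 \right)} \right)}} = \frac{1 + 69733}{198553 + 2 \cdot 16^{2}} = \frac{69734}{198553 + 2 \cdot 256} = \frac{69734}{198553 + 512} = \frac{69734}{199065}$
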